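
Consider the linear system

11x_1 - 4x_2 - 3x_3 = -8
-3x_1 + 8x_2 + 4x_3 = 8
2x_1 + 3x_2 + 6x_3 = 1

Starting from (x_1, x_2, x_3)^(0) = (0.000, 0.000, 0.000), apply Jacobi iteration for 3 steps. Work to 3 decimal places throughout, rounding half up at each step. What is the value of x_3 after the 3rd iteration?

Iteration 1:
  x_1 = (-8 - (-4)·0.000 - (-3)·0.000) / (11) = -0.727
  x_2 = (8 - (-3)·0.000 - (4)·0.000) / (8) = 1.000
  x_3 = (1 - (2)·0.000 - (3)·0.000) / (6) = 0.167
Iteration 2:
  x_1 = (-8 - (-4)·1.000 - (-3)·0.167) / (11) = -0.318
  x_2 = (8 - (-3)·-0.727 - (4)·0.167) / (8) = 0.644
  x_3 = (1 - (2)·-0.727 - (3)·1.000) / (6) = -0.091
Iteration 3:
  x_1 = (-8 - (-4)·0.644 - (-3)·-0.091) / (11) = -0.518
  x_2 = (8 - (-3)·-0.318 - (4)·-0.091) / (8) = 0.926
  x_3 = (1 - (2)·-0.318 - (3)·0.644) / (6) = -0.049

-0.049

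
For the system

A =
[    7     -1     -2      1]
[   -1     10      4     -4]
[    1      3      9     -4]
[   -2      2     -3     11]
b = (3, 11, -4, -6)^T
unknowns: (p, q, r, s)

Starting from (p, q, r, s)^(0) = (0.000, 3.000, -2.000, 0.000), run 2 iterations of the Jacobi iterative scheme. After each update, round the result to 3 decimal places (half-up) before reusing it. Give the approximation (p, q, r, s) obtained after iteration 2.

(0.521, 1.052, -1.837, -1.233)

Iteration 1:
  p = (3 - (-1)·3.000 - (-2)·-2.000 - (1)·0.000) / (7) = 0.286
  q = (11 - (-1)·0.000 - (4)·-2.000 - (-4)·0.000) / (10) = 1.900
  r = (-4 - (1)·0.000 - (3)·3.000 - (-4)·0.000) / (9) = -1.444
  s = (-6 - (-2)·0.000 - (2)·3.000 - (-3)·-2.000) / (11) = -1.636
Iteration 2:
  p = (3 - (-1)·1.900 - (-2)·-1.444 - (1)·-1.636) / (7) = 0.521
  q = (11 - (-1)·0.286 - (4)·-1.444 - (-4)·-1.636) / (10) = 1.052
  r = (-4 - (1)·0.286 - (3)·1.900 - (-4)·-1.636) / (9) = -1.837
  s = (-6 - (-2)·0.286 - (2)·1.900 - (-3)·-1.444) / (11) = -1.233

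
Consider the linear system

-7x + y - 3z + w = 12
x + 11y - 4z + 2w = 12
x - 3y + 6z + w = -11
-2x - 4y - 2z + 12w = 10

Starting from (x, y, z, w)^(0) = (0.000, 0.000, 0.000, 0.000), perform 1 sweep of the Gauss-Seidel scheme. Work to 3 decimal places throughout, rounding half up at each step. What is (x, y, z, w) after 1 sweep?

Iteration 1:
  x = (12 - (1)·0.000 - (-3)·0.000 - (1)·0.000) / (-7) = -1.714
  y = (12 - (1)·-1.714 - (-4)·0.000 - (2)·0.000) / (11) = 1.247
  z = (-11 - (1)·-1.714 - (-3)·1.247 - (1)·0.000) / (6) = -0.924
  w = (10 - (-2)·-1.714 - (-4)·1.247 - (-2)·-0.924) / (12) = 0.809

(-1.714, 1.247, -0.924, 0.809)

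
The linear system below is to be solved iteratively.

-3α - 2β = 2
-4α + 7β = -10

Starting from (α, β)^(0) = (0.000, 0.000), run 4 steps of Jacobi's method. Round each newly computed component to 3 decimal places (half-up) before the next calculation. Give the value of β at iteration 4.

-1.120

Iteration 1:
  α = (2 - (-2)·0.000) / (-3) = -0.667
  β = (-10 - (-4)·0.000) / (7) = -1.429
Iteration 2:
  α = (2 - (-2)·-1.429) / (-3) = 0.286
  β = (-10 - (-4)·-0.667) / (7) = -1.810
Iteration 3:
  α = (2 - (-2)·-1.810) / (-3) = 0.540
  β = (-10 - (-4)·0.286) / (7) = -1.265
Iteration 4:
  α = (2 - (-2)·-1.265) / (-3) = 0.177
  β = (-10 - (-4)·0.540) / (7) = -1.120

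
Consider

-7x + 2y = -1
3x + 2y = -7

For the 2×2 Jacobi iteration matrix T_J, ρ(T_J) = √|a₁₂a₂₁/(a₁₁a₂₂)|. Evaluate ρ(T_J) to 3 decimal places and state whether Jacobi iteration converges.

0.655

a₁₂a₂₁/(a₁₁a₂₂) = (2)·(3) / ((-7)·(2)) = -0.428571
ρ = √|-0.428571| = √0.428571 = 0.655
ρ < 1, so Jacobi converges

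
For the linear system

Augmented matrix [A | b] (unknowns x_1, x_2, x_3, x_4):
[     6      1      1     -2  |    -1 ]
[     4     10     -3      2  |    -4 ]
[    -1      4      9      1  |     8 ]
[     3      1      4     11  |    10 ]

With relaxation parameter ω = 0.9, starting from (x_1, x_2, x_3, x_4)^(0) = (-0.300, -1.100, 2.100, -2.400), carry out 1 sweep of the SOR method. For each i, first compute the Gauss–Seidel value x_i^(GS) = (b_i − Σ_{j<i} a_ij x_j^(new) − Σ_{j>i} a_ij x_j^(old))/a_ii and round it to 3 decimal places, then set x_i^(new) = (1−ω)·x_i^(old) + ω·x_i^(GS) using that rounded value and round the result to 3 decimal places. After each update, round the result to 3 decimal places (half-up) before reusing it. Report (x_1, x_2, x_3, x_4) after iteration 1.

(-1.050, 0.907, 0.782, 0.506)

Iteration 1:
  x_1: GS value = (-1 - (1)·-1.100 - (1)·2.100 - (-2)·-2.400) / (6) = -1.133;  x_1 ← (1−ω)·-0.300 + ω·-1.133 = -1.050
  x_2: GS value = (-4 - (4)·-1.050 - (-3)·2.100 - (2)·-2.400) / (10) = 1.130;  x_2 ← (1−ω)·-1.100 + ω·1.130 = 0.907
  x_3: GS value = (8 - (-1)·-1.050 - (4)·0.907 - (1)·-2.400) / (9) = 0.636;  x_3 ← (1−ω)·2.100 + ω·0.636 = 0.782
  x_4: GS value = (10 - (3)·-1.050 - (1)·0.907 - (4)·0.782) / (11) = 0.829;  x_4 ← (1−ω)·-2.400 + ω·0.829 = 0.506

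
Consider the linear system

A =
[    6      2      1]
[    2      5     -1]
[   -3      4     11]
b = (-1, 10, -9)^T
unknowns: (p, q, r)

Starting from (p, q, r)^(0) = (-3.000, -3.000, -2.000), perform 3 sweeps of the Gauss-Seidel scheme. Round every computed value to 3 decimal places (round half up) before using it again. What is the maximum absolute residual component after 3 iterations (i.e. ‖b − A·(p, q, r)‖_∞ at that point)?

0.178

Iteration 1:
  p = (-1 - (2)·-3.000 - (1)·-2.000) / (6) = 1.167
  q = (10 - (2)·1.167 - (-1)·-2.000) / (5) = 1.133
  r = (-9 - (-3)·1.167 - (4)·1.133) / (11) = -0.912
Iteration 2:
  p = (-1 - (2)·1.133 - (1)·-0.912) / (6) = -0.392
  q = (10 - (2)·-0.392 - (-1)·-0.912) / (5) = 1.974
  r = (-9 - (-3)·-0.392 - (4)·1.974) / (11) = -1.643
Iteration 3:
  p = (-1 - (2)·1.974 - (1)·-1.643) / (6) = -0.551
  q = (10 - (2)·-0.551 - (-1)·-1.643) / (5) = 1.892
  r = (-9 - (-3)·-0.551 - (4)·1.892) / (11) = -1.656
Residual b − A·x = (0.178, -0.014, -0.005); ∞-norm = 0.178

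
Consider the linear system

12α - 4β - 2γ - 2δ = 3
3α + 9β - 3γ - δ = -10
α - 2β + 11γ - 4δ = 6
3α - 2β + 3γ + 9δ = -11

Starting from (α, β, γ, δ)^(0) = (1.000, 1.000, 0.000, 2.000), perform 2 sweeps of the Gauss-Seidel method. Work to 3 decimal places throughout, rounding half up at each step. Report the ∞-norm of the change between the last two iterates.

1.331

Iteration 1:
  α = (3 - (-4)·1.000 - (-2)·0.000 - (-2)·2.000) / (12) = 0.917
  β = (-10 - (3)·0.917 - (-3)·0.000 - (-1)·2.000) / (9) = -1.195
  γ = (6 - (1)·0.917 - (-2)·-1.195 - (-4)·2.000) / (11) = 0.972
  δ = (-11 - (3)·0.917 - (-2)·-1.195 - (3)·0.972) / (9) = -2.117
Iteration 2:
  α = (3 - (-4)·-1.195 - (-2)·0.972 - (-2)·-2.117) / (12) = -0.339
  β = (-10 - (3)·-0.339 - (-3)·0.972 - (-1)·-2.117) / (9) = -0.909
  γ = (6 - (1)·-0.339 - (-2)·-0.909 - (-4)·-2.117) / (11) = -0.359
  δ = (-11 - (3)·-0.339 - (-2)·-0.909 - (3)·-0.359) / (9) = -1.192
Change: (-1.256, 0.286, -1.331, 0.925) → max |·| = 1.331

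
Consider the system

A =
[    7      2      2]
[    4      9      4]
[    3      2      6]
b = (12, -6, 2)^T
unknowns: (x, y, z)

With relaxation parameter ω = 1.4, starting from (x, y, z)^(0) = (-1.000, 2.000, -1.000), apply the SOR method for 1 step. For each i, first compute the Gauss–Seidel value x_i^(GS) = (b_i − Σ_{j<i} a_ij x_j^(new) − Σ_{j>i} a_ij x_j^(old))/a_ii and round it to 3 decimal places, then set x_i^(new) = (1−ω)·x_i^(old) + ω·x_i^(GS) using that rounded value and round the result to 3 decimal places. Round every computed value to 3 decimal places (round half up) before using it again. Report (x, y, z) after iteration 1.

(2.401, -2.605, 0.401)

Iteration 1:
  x: GS value = (12 - (2)·2.000 - (2)·-1.000) / (7) = 1.429;  x ← (1−ω)·-1.000 + ω·1.429 = 2.401
  y: GS value = (-6 - (4)·2.401 - (4)·-1.000) / (9) = -1.289;  y ← (1−ω)·2.000 + ω·-1.289 = -2.605
  z: GS value = (2 - (3)·2.401 - (2)·-2.605) / (6) = 0.001;  z ← (1−ω)·-1.000 + ω·0.001 = 0.401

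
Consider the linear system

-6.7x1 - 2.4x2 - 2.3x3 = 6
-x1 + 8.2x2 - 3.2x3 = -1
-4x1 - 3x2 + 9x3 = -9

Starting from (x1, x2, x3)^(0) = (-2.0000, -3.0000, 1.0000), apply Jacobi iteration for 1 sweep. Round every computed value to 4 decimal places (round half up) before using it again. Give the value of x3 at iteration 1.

Iteration 1:
  x1 = (6 - (-2.4)·-3.0000 - (-2.3)·1.0000) / (-6.7) = -0.1642
  x2 = (-1 - (-1)·-2.0000 - (-3.2)·1.0000) / (8.2) = 0.0244
  x3 = (-9 - (-4)·-2.0000 - (-3)·-3.0000) / (9) = -2.8889

-2.8889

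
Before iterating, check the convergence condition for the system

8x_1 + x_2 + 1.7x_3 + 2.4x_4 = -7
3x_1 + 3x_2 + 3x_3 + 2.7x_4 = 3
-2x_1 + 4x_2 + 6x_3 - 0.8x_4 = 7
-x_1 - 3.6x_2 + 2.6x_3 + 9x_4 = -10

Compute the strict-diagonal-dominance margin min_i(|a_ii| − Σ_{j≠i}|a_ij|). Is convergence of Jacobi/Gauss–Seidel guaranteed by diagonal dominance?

row 1: |8| − (1+1.7+2.4) = 2.9
row 2: |3| − (3+3+2.7) = -5.7
row 3: |6| − (2+4+0.8) = -0.8
row 4: |9| − (1+3.6+2.6) = 1.8
minimum over rows = -5.7 → not strictly diagonally dominant

-5.7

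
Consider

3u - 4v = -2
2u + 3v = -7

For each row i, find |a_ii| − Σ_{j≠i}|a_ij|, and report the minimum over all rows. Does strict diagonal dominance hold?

-1

row 1: |3| − (4) = -1
row 2: |3| − (2) = 1
minimum over rows = -1 → not strictly diagonally dominant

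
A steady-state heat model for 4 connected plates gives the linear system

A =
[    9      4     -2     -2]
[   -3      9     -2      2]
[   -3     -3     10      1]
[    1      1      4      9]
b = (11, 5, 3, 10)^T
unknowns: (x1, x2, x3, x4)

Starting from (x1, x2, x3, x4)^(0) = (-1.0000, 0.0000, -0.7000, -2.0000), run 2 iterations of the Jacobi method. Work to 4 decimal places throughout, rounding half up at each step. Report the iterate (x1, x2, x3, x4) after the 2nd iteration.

(1.3802, 0.4667, 0.4867, 0.8963)

Iteration 1:
  x1 = (11 - (4)·0.0000 - (-2)·-0.7000 - (-2)·-2.0000) / (9) = 0.6222
  x2 = (5 - (-3)·-1.0000 - (-2)·-0.7000 - (2)·-2.0000) / (9) = 0.5111
  x3 = (3 - (-3)·-1.0000 - (-3)·0.0000 - (1)·-2.0000) / (10) = 0.2000
  x4 = (10 - (1)·-1.0000 - (1)·0.0000 - (4)·-0.7000) / (9) = 1.5333
Iteration 2:
  x1 = (11 - (4)·0.5111 - (-2)·0.2000 - (-2)·1.5333) / (9) = 1.3802
  x2 = (5 - (-3)·0.6222 - (-2)·0.2000 - (2)·1.5333) / (9) = 0.4667
  x3 = (3 - (-3)·0.6222 - (-3)·0.5111 - (1)·1.5333) / (10) = 0.4867
  x4 = (10 - (1)·0.6222 - (1)·0.5111 - (4)·0.2000) / (9) = 0.8963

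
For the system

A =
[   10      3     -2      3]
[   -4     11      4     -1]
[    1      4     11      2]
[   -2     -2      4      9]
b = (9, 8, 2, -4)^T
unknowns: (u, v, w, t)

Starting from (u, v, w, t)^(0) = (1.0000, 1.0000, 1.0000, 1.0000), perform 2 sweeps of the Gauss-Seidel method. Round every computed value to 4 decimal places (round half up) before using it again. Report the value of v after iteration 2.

1.0669

Iteration 1:
  u = (9 - (3)·1.0000 - (-2)·1.0000 - (3)·1.0000) / (10) = 0.5000
  v = (8 - (-4)·0.5000 - (4)·1.0000 - (-1)·1.0000) / (11) = 0.6364
  w = (2 - (1)·0.5000 - (4)·0.6364 - (2)·1.0000) / (11) = -0.2769
  t = (-4 - (-2)·0.5000 - (-2)·0.6364 - (4)·-0.2769) / (9) = -0.0688
Iteration 2:
  u = (9 - (3)·0.6364 - (-2)·-0.2769 - (3)·-0.0688) / (10) = 0.6743
  v = (8 - (-4)·0.6743 - (4)·-0.2769 - (-1)·-0.0688) / (11) = 1.0669
  w = (2 - (1)·0.6743 - (4)·1.0669 - (2)·-0.0688) / (11) = -0.2549
  t = (-4 - (-2)·0.6743 - (-2)·1.0669 - (4)·-0.2549) / (9) = 0.0558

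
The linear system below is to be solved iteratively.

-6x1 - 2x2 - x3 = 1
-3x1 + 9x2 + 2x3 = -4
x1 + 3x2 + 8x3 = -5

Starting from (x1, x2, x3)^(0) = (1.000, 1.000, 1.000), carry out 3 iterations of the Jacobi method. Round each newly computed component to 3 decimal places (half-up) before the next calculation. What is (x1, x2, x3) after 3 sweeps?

(0.042, -0.308, -0.485)

Iteration 1:
  x1 = (1 - (-2)·1.000 - (-1)·1.000) / (-6) = -0.667
  x2 = (-4 - (-3)·1.000 - (2)·1.000) / (9) = -0.333
  x3 = (-5 - (1)·1.000 - (3)·1.000) / (8) = -1.125
Iteration 2:
  x1 = (1 - (-2)·-0.333 - (-1)·-1.125) / (-6) = 0.132
  x2 = (-4 - (-3)·-0.667 - (2)·-1.125) / (9) = -0.417
  x3 = (-5 - (1)·-0.667 - (3)·-0.333) / (8) = -0.417
Iteration 3:
  x1 = (1 - (-2)·-0.417 - (-1)·-0.417) / (-6) = 0.042
  x2 = (-4 - (-3)·0.132 - (2)·-0.417) / (9) = -0.308
  x3 = (-5 - (1)·0.132 - (3)·-0.417) / (8) = -0.485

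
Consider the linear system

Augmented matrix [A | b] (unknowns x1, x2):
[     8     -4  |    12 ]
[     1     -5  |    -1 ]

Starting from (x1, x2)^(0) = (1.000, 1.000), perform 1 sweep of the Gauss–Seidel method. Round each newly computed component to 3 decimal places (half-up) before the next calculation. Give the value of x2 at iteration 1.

0.600

Iteration 1:
  x1 = (12 - (-4)·1.000) / (8) = 2.000
  x2 = (-1 - (1)·2.000) / (-5) = 0.600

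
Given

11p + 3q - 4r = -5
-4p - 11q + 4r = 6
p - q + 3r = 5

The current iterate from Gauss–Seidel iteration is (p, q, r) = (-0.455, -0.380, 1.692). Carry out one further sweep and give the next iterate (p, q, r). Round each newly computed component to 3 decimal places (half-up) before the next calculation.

(0.264, -0.026, 1.570)

One sweep:
  p = (-5 - (3)·-0.380 - (-4)·1.692) / (11) = 0.264
  q = (6 - (-4)·0.264 - (4)·1.692) / (-11) = -0.026
  r = (5 - (1)·0.264 - (-1)·-0.026) / (3) = 1.570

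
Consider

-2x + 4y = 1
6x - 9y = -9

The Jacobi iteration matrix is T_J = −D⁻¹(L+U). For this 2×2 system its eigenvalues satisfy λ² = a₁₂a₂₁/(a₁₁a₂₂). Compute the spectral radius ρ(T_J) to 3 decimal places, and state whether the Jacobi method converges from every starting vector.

1.155

a₁₂a₂₁/(a₁₁a₂₂) = (4)·(6) / ((-2)·(-9)) = 1.333333
ρ = √|1.333333| = √1.333333 = 1.155
ρ > 1, so Jacobi diverges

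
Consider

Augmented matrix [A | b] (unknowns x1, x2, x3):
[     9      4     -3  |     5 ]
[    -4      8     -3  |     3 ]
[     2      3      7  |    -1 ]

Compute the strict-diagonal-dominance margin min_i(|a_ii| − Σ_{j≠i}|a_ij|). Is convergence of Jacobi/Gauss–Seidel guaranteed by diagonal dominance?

row 1: |9| − (4+3) = 2
row 2: |8| − (4+3) = 1
row 3: |7| − (2+3) = 2
minimum over rows = 1 → strictly diagonally dominant (convergence guaranteed)

1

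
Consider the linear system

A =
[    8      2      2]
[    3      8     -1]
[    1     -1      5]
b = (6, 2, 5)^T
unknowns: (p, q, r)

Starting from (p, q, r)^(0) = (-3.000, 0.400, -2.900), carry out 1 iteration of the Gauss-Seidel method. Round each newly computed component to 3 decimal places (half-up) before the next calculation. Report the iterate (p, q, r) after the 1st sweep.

(1.375, -0.628, 0.599)

Iteration 1:
  p = (6 - (2)·0.400 - (2)·-2.900) / (8) = 1.375
  q = (2 - (3)·1.375 - (-1)·-2.900) / (8) = -0.628
  r = (5 - (1)·1.375 - (-1)·-0.628) / (5) = 0.599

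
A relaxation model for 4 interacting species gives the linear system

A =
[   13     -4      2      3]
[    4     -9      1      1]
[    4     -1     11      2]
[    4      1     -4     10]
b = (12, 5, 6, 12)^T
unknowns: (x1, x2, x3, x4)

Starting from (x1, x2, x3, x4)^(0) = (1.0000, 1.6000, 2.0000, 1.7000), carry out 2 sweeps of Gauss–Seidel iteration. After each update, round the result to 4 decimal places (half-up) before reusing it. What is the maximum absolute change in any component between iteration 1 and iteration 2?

Iteration 1:
  x1 = (12 - (-4)·1.6000 - (2)·2.0000 - (3)·1.7000) / (13) = 0.7154
  x2 = (5 - (4)·0.7154 - (1)·2.0000 - (1)·1.7000) / (-9) = 0.1735
  x3 = (6 - (4)·0.7154 - (-1)·0.1735 - (2)·1.7000) / (11) = -0.0080
  x4 = (12 - (4)·0.7154 - (1)·0.1735 - (-4)·-0.0080) / (10) = 0.8933
Iteration 2:
  x1 = (12 - (-4)·0.1735 - (2)·-0.0080 - (3)·0.8933) / (13) = 0.7715
  x2 = (5 - (4)·0.7715 - (1)·-0.0080 - (1)·0.8933) / (-9) = -0.1143
  x3 = (6 - (4)·0.7715 - (-1)·-0.1143 - (2)·0.8933) / (11) = 0.0921
  x4 = (12 - (4)·0.7715 - (1)·-0.1143 - (-4)·0.0921) / (10) = 0.9397
Change: (0.0561, -0.2878, 0.1001, 0.0464) → max |·| = 0.2878

0.2878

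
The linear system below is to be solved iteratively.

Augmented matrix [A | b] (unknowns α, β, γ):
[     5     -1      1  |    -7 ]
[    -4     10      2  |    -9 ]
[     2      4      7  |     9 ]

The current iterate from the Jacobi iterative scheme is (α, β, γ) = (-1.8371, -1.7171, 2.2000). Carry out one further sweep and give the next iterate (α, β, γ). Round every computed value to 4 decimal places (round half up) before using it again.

One sweep:
  α = (-7 - (-1)·-1.7171 - (1)·2.2000) / (5) = -2.1834
  β = (-9 - (-4)·-1.8371 - (2)·2.2000) / (10) = -2.0748
  γ = (9 - (2)·-1.8371 - (4)·-1.7171) / (7) = 2.7918

(-2.1834, -2.0748, 2.7918)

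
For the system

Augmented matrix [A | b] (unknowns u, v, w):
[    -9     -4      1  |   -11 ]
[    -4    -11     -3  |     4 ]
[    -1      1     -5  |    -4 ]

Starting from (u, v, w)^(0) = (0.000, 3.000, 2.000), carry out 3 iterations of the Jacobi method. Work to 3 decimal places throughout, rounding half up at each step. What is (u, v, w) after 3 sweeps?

(1.638, -1.174, 0.286)

Iteration 1:
  u = (-11 - (-4)·3.000 - (1)·2.000) / (-9) = 0.111
  v = (4 - (-4)·0.000 - (-3)·2.000) / (-11) = -0.909
  w = (-4 - (-1)·0.000 - (1)·3.000) / (-5) = 1.400
Iteration 2:
  u = (-11 - (-4)·-0.909 - (1)·1.400) / (-9) = 1.782
  v = (4 - (-4)·0.111 - (-3)·1.400) / (-11) = -0.786
  w = (-4 - (-1)·0.111 - (1)·-0.909) / (-5) = 0.596
Iteration 3:
  u = (-11 - (-4)·-0.786 - (1)·0.596) / (-9) = 1.638
  v = (4 - (-4)·1.782 - (-3)·0.596) / (-11) = -1.174
  w = (-4 - (-1)·1.782 - (1)·-0.786) / (-5) = 0.286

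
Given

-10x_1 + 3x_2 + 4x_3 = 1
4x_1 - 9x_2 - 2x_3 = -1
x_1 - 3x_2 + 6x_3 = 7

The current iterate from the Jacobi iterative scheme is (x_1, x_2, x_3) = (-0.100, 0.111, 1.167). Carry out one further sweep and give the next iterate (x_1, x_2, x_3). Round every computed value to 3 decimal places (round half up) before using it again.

(0.400, -0.193, 1.239)

One sweep:
  x_1 = (1 - (3)·0.111 - (4)·1.167) / (-10) = 0.400
  x_2 = (-1 - (4)·-0.100 - (-2)·1.167) / (-9) = -0.193
  x_3 = (7 - (1)·-0.100 - (-3)·0.111) / (6) = 1.239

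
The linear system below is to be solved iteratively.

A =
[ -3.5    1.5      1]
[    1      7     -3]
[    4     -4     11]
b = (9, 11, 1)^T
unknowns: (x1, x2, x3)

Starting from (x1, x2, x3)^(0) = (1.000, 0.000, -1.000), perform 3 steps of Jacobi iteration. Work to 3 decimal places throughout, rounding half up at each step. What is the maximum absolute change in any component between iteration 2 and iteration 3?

0.875

Iteration 1:
  x1 = (9 - (1.5)·0.000 - (1)·-1.000) / (-3.5) = -2.857
  x2 = (11 - (1)·1.000 - (-3)·-1.000) / (7) = 1.000
  x3 = (1 - (4)·1.000 - (-4)·0.000) / (11) = -0.273
Iteration 2:
  x1 = (9 - (1.5)·1.000 - (1)·-0.273) / (-3.5) = -2.221
  x2 = (11 - (1)·-2.857 - (-3)·-0.273) / (7) = 1.863
  x3 = (1 - (4)·-2.857 - (-4)·1.000) / (11) = 1.493
Iteration 3:
  x1 = (9 - (1.5)·1.863 - (1)·1.493) / (-3.5) = -1.346
  x2 = (11 - (1)·-2.221 - (-3)·1.493) / (7) = 2.529
  x3 = (1 - (4)·-2.221 - (-4)·1.863) / (11) = 1.576
Change: (0.875, 0.666, 0.083) → max |·| = 0.875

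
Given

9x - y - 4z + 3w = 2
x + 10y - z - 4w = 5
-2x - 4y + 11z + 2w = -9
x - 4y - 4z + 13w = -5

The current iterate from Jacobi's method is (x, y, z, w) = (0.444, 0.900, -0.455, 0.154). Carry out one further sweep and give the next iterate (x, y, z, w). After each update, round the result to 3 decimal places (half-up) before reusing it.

One sweep:
  x = (2 - (-1)·0.900 - (-4)·-0.455 - (3)·0.154) / (9) = 0.069
  y = (5 - (1)·0.444 - (-1)·-0.455 - (-4)·0.154) / (10) = 0.472
  z = (-9 - (-2)·0.444 - (-4)·0.900 - (2)·0.154) / (11) = -0.438
  w = (-5 - (1)·0.444 - (-4)·0.900 - (-4)·-0.455) / (13) = -0.282

(0.069, 0.472, -0.438, -0.282)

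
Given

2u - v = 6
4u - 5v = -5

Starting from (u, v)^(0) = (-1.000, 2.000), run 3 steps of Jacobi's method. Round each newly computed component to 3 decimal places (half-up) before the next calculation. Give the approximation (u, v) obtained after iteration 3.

(5.100, 3.480)

Iteration 1:
  u = (6 - (-1)·2.000) / (2) = 4.000
  v = (-5 - (4)·-1.000) / (-5) = 0.200
Iteration 2:
  u = (6 - (-1)·0.200) / (2) = 3.100
  v = (-5 - (4)·4.000) / (-5) = 4.200
Iteration 3:
  u = (6 - (-1)·4.200) / (2) = 5.100
  v = (-5 - (4)·3.100) / (-5) = 3.480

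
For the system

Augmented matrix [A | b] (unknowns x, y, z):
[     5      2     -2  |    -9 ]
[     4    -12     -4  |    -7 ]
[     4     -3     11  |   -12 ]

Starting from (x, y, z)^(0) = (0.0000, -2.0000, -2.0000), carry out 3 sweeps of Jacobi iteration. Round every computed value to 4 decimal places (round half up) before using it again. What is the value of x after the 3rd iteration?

-2.0497

Iteration 1:
  x = (-9 - (2)·-2.0000 - (-2)·-2.0000) / (5) = -1.8000
  y = (-7 - (4)·0.0000 - (-4)·-2.0000) / (-12) = 1.2500
  z = (-12 - (4)·0.0000 - (-3)·-2.0000) / (11) = -1.6364
Iteration 2:
  x = (-9 - (2)·1.2500 - (-2)·-1.6364) / (5) = -2.9546
  y = (-7 - (4)·-1.8000 - (-4)·-1.6364) / (-12) = 0.5288
  z = (-12 - (4)·-1.8000 - (-3)·1.2500) / (11) = -0.0955
Iteration 3:
  x = (-9 - (2)·0.5288 - (-2)·-0.0955) / (5) = -2.0497
  y = (-7 - (4)·-2.9546 - (-4)·-0.0955) / (-12) = -0.3697
  z = (-12 - (4)·-2.9546 - (-3)·0.5288) / (11) = 0.1277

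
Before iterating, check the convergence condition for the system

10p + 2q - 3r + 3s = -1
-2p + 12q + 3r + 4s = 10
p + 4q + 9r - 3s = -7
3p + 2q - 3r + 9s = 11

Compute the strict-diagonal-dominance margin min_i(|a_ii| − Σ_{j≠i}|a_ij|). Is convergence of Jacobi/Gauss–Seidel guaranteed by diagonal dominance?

1

row 1: |10| − (2+3+3) = 2
row 2: |12| − (2+3+4) = 3
row 3: |9| − (1+4+3) = 1
row 4: |9| − (3+2+3) = 1
minimum over rows = 1 → strictly diagonally dominant (convergence guaranteed)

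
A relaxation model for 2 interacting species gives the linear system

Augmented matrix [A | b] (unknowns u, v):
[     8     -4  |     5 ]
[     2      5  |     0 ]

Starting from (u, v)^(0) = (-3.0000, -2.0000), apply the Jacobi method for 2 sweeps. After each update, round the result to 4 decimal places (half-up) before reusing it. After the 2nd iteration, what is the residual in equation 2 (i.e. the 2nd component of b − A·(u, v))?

-3.2000

Iteration 1:
  u = (5 - (-4)·-2.0000) / (8) = -0.3750
  v = (0 - (2)·-3.0000) / (5) = 1.2000
Iteration 2:
  u = (5 - (-4)·1.2000) / (8) = 1.2250
  v = (0 - (2)·-0.3750) / (5) = 0.1500
Residual b − A·x = (-4.2000, -3.2000)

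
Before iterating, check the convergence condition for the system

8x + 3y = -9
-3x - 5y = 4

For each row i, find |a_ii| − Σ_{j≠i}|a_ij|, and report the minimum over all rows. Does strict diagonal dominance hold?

row 1: |8| − (3) = 5
row 2: |-5| − (3) = 2
minimum over rows = 2 → strictly diagonally dominant (convergence guaranteed)

2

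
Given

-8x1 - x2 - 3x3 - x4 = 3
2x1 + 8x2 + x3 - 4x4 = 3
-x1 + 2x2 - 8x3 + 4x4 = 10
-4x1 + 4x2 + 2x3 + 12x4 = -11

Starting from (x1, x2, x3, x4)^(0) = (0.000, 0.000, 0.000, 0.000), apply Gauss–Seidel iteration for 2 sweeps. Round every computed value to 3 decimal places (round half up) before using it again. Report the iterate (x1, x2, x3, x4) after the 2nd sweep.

(0.101, -0.023, -1.777, -0.579)

Iteration 1:
  x1 = (3 - (-1)·0.000 - (-3)·0.000 - (-1)·0.000) / (-8) = -0.375
  x2 = (3 - (2)·-0.375 - (1)·0.000 - (-4)·0.000) / (8) = 0.469
  x3 = (10 - (-1)·-0.375 - (2)·0.469 - (4)·0.000) / (-8) = -1.086
  x4 = (-11 - (-4)·-0.375 - (4)·0.469 - (2)·-1.086) / (12) = -1.017
Iteration 2:
  x1 = (3 - (-1)·0.469 - (-3)·-1.086 - (-1)·-1.017) / (-8) = 0.101
  x2 = (3 - (2)·0.101 - (1)·-1.086 - (-4)·-1.017) / (8) = -0.023
  x3 = (10 - (-1)·0.101 - (2)·-0.023 - (4)·-1.017) / (-8) = -1.777
  x4 = (-11 - (-4)·0.101 - (4)·-0.023 - (2)·-1.777) / (12) = -0.579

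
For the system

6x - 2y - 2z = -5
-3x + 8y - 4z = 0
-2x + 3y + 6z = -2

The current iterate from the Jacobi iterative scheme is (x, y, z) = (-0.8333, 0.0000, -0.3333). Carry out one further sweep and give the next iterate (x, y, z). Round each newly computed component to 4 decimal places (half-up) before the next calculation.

One sweep:
  x = (-5 - (-2)·0.0000 - (-2)·-0.3333) / (6) = -0.9444
  y = (0 - (-3)·-0.8333 - (-4)·-0.3333) / (8) = -0.4791
  z = (-2 - (-2)·-0.8333 - (3)·0.0000) / (6) = -0.6111

(-0.9444, -0.4791, -0.6111)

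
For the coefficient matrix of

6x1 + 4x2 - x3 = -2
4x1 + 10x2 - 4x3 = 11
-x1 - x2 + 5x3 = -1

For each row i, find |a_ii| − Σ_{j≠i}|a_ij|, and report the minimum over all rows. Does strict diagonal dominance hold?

1

row 1: |6| − (4+1) = 1
row 2: |10| − (4+4) = 2
row 3: |5| − (1+1) = 3
minimum over rows = 1 → strictly diagonally dominant (convergence guaranteed)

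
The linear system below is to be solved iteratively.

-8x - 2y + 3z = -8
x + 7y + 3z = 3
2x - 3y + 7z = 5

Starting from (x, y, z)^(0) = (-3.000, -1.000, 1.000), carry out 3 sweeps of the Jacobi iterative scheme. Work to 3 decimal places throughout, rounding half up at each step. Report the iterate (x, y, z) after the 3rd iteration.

(1.236, 0.054, 0.211)

Iteration 1:
  x = (-8 - (-2)·-1.000 - (3)·1.000) / (-8) = 1.625
  y = (3 - (1)·-3.000 - (3)·1.000) / (7) = 0.429
  z = (5 - (2)·-3.000 - (-3)·-1.000) / (7) = 1.143
Iteration 2:
  x = (-8 - (-2)·0.429 - (3)·1.143) / (-8) = 1.321
  y = (3 - (1)·1.625 - (3)·1.143) / (7) = -0.293
  z = (5 - (2)·1.625 - (-3)·0.429) / (7) = 0.434
Iteration 3:
  x = (-8 - (-2)·-0.293 - (3)·0.434) / (-8) = 1.236
  y = (3 - (1)·1.321 - (3)·0.434) / (7) = 0.054
  z = (5 - (2)·1.321 - (-3)·-0.293) / (7) = 0.211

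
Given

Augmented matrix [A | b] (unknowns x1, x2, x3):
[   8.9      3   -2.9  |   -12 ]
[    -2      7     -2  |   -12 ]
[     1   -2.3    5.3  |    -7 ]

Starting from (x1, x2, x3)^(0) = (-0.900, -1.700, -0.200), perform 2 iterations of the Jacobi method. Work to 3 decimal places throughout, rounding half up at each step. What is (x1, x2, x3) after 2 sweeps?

(-1.280, -2.494, -2.043)

Iteration 1:
  x1 = (-12 - (3)·-1.700 - (-2.9)·-0.200) / (8.9) = -0.840
  x2 = (-12 - (-2)·-0.900 - (-2)·-0.200) / (7) = -2.029
  x3 = (-7 - (1)·-0.900 - (-2.3)·-1.700) / (5.3) = -1.889
Iteration 2:
  x1 = (-12 - (3)·-2.029 - (-2.9)·-1.889) / (8.9) = -1.280
  x2 = (-12 - (-2)·-0.840 - (-2)·-1.889) / (7) = -2.494
  x3 = (-7 - (1)·-0.840 - (-2.3)·-2.029) / (5.3) = -2.043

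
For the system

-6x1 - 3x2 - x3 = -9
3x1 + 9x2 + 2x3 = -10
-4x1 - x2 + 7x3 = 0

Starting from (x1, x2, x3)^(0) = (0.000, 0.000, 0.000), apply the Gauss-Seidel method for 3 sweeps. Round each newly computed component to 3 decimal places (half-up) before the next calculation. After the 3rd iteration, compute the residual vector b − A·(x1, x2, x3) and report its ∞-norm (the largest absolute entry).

Iteration 1:
  x1 = (-9 - (-3)·0.000 - (-1)·0.000) / (-6) = 1.500
  x2 = (-10 - (3)·1.500 - (2)·0.000) / (9) = -1.611
  x3 = (0 - (-4)·1.500 - (-1)·-1.611) / (7) = 0.627
Iteration 2:
  x1 = (-9 - (-3)·-1.611 - (-1)·0.627) / (-6) = 2.201
  x2 = (-10 - (3)·2.201 - (2)·0.627) / (9) = -1.984
  x3 = (0 - (-4)·2.201 - (-1)·-1.984) / (7) = 0.974
Iteration 3:
  x1 = (-9 - (-3)·-1.984 - (-1)·0.974) / (-6) = 2.330
  x2 = (-10 - (3)·2.330 - (2)·0.974) / (9) = -2.104
  x3 = (0 - (-4)·2.330 - (-1)·-2.104) / (7) = 1.031
Residual b − A·x = (-0.301, -0.116, -0.001); ∞-norm = 0.301

0.301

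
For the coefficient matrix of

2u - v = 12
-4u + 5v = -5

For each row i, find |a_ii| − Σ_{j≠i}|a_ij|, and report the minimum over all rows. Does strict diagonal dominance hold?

1

row 1: |2| − (1) = 1
row 2: |5| − (4) = 1
minimum over rows = 1 → strictly diagonally dominant (convergence guaranteed)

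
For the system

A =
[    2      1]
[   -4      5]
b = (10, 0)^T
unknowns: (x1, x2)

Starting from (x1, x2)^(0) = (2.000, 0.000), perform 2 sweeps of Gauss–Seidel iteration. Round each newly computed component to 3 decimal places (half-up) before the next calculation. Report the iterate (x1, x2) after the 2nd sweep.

Iteration 1:
  x1 = (10 - (1)·0.000) / (2) = 5.000
  x2 = (0 - (-4)·5.000) / (5) = 4.000
Iteration 2:
  x1 = (10 - (1)·4.000) / (2) = 3.000
  x2 = (0 - (-4)·3.000) / (5) = 2.400

(3.000, 2.400)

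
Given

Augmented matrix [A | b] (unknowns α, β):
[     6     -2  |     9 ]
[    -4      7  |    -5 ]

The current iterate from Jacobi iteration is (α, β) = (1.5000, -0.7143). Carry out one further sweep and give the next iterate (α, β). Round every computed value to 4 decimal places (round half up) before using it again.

One sweep:
  α = (9 - (-2)·-0.7143) / (6) = 1.2619
  β = (-5 - (-4)·1.5000) / (7) = 0.1429

(1.2619, 0.1429)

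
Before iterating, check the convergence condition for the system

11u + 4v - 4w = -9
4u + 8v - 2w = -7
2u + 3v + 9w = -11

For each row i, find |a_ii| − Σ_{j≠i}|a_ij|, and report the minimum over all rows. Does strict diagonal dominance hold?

row 1: |11| − (4+4) = 3
row 2: |8| − (4+2) = 2
row 3: |9| − (2+3) = 4
minimum over rows = 2 → strictly diagonally dominant (convergence guaranteed)

2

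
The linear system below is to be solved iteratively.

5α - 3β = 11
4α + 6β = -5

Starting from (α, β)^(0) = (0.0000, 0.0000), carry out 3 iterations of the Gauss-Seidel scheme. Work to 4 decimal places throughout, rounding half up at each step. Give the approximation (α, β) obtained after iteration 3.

(1.3720, -1.7480)

Iteration 1:
  α = (11 - (-3)·0.0000) / (5) = 2.2000
  β = (-5 - (4)·2.2000) / (6) = -2.3000
Iteration 2:
  α = (11 - (-3)·-2.3000) / (5) = 0.8200
  β = (-5 - (4)·0.8200) / (6) = -1.3800
Iteration 3:
  α = (11 - (-3)·-1.3800) / (5) = 1.3720
  β = (-5 - (4)·1.3720) / (6) = -1.7480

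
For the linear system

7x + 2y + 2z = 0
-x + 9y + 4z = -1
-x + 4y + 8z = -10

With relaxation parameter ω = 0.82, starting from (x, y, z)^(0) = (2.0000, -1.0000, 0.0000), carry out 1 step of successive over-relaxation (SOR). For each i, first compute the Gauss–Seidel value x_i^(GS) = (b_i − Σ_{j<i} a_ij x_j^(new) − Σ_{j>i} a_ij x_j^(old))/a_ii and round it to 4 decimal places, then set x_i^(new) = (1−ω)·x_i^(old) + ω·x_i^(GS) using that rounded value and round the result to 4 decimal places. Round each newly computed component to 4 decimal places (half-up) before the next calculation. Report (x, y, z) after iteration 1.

(0.5943, -0.2170, -0.8751)

Iteration 1:
  x: GS value = (0 - (2)·-1.0000 - (2)·0.0000) / (7) = 0.2857;  x ← (1−ω)·2.0000 + ω·0.2857 = 0.5943
  y: GS value = (-1 - (-1)·0.5943 - (4)·0.0000) / (9) = -0.0451;  y ← (1−ω)·-1.0000 + ω·-0.0451 = -0.2170
  z: GS value = (-10 - (-1)·0.5943 - (4)·-0.2170) / (8) = -1.0672;  z ← (1−ω)·0.0000 + ω·-1.0672 = -0.8751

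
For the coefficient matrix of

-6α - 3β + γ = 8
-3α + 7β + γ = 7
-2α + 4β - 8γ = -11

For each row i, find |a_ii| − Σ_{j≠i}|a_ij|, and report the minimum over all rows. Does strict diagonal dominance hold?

2

row 1: |-6| − (3+1) = 2
row 2: |7| − (3+1) = 3
row 3: |-8| − (2+4) = 2
minimum over rows = 2 → strictly diagonally dominant (convergence guaranteed)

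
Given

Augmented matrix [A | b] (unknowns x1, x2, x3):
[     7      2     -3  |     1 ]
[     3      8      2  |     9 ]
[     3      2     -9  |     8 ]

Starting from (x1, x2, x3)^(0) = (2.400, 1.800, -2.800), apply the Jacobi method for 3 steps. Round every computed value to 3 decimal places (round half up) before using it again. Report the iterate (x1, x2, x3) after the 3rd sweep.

(-0.842, 1.422, -0.521)

Iteration 1:
  x1 = (1 - (2)·1.800 - (-3)·-2.800) / (7) = -1.571
  x2 = (9 - (3)·2.400 - (2)·-2.800) / (8) = 0.925
  x3 = (8 - (3)·2.400 - (2)·1.800) / (-9) = 0.311
Iteration 2:
  x1 = (1 - (2)·0.925 - (-3)·0.311) / (7) = 0.012
  x2 = (9 - (3)·-1.571 - (2)·0.311) / (8) = 1.636
  x3 = (8 - (3)·-1.571 - (2)·0.925) / (-9) = -1.207
Iteration 3:
  x1 = (1 - (2)·1.636 - (-3)·-1.207) / (7) = -0.842
  x2 = (9 - (3)·0.012 - (2)·-1.207) / (8) = 1.422
  x3 = (8 - (3)·0.012 - (2)·1.636) / (-9) = -0.521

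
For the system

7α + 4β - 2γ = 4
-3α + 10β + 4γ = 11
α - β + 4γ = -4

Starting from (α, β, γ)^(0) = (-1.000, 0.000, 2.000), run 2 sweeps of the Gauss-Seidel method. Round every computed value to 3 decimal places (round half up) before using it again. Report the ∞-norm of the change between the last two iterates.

1.260

Iteration 1:
  α = (4 - (4)·0.000 - (-2)·2.000) / (7) = 1.143
  β = (11 - (-3)·1.143 - (4)·2.000) / (10) = 0.643
  γ = (-4 - (1)·1.143 - (-1)·0.643) / (4) = -1.125
Iteration 2:
  α = (4 - (4)·0.643 - (-2)·-1.125) / (7) = -0.117
  β = (11 - (-3)·-0.117 - (4)·-1.125) / (10) = 1.515
  γ = (-4 - (1)·-0.117 - (-1)·1.515) / (4) = -0.592
Change: (-1.260, 0.872, 0.533) → max |·| = 1.260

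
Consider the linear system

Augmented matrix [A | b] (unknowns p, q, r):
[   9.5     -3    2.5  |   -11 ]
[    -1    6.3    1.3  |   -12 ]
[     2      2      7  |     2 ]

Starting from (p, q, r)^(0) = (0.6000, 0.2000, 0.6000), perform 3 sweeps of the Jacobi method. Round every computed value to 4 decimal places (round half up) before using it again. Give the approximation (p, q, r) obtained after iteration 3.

(-2.1407, -2.4346, 1.3997)

Iteration 1:
  p = (-11 - (-3)·0.2000 - (2.5)·0.6000) / (9.5) = -1.2526
  q = (-12 - (-1)·0.6000 - (1.3)·0.6000) / (6.3) = -1.9333
  r = (2 - (2)·0.6000 - (2)·0.2000) / (7) = 0.0571
Iteration 2:
  p = (-11 - (-3)·-1.9333 - (2.5)·0.0571) / (9.5) = -1.7834
  q = (-12 - (-1)·-1.2526 - (1.3)·0.0571) / (6.3) = -2.1154
  r = (2 - (2)·-1.2526 - (2)·-1.9333) / (7) = 1.1960
Iteration 3:
  p = (-11 - (-3)·-2.1154 - (2.5)·1.1960) / (9.5) = -2.1407
  q = (-12 - (-1)·-1.7834 - (1.3)·1.1960) / (6.3) = -2.4346
  r = (2 - (2)·-1.7834 - (2)·-2.1154) / (7) = 1.3997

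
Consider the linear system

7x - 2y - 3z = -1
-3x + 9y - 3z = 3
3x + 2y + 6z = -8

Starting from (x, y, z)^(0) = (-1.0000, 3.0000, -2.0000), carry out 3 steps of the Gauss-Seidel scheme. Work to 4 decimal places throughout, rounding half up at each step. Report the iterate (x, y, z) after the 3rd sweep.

(-0.5977, -0.1550, -0.9828)

Iteration 1:
  x = (-1 - (-2)·3.0000 - (-3)·-2.0000) / (7) = -0.1429
  y = (3 - (-3)·-0.1429 - (-3)·-2.0000) / (9) = -0.3810
  z = (-8 - (3)·-0.1429 - (2)·-0.3810) / (6) = -1.1349
Iteration 2:
  x = (-1 - (-2)·-0.3810 - (-3)·-1.1349) / (7) = -0.7381
  y = (3 - (-3)·-0.7381 - (-3)·-1.1349) / (9) = -0.2910
  z = (-8 - (3)·-0.7381 - (2)·-0.2910) / (6) = -0.8673
Iteration 3:
  x = (-1 - (-2)·-0.2910 - (-3)·-0.8673) / (7) = -0.5977
  y = (3 - (-3)·-0.5977 - (-3)·-0.8673) / (9) = -0.1550
  z = (-8 - (3)·-0.5977 - (2)·-0.1550) / (6) = -0.9828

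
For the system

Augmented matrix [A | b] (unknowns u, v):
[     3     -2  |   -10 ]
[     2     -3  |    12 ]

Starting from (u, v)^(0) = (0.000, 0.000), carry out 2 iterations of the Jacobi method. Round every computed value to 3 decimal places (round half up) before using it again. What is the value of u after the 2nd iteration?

-6.000

Iteration 1:
  u = (-10 - (-2)·0.000) / (3) = -3.333
  v = (12 - (2)·0.000) / (-3) = -4.000
Iteration 2:
  u = (-10 - (-2)·-4.000) / (3) = -6.000
  v = (12 - (2)·-3.333) / (-3) = -6.222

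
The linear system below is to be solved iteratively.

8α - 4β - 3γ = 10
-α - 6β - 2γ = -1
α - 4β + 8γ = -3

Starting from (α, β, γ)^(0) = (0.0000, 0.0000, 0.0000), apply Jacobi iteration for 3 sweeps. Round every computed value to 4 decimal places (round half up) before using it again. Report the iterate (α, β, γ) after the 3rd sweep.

Iteration 1:
  α = (10 - (-4)·0.0000 - (-3)·0.0000) / (8) = 1.2500
  β = (-1 - (-1)·0.0000 - (-2)·0.0000) / (-6) = 0.1667
  γ = (-3 - (1)·0.0000 - (-4)·0.0000) / (8) = -0.3750
Iteration 2:
  α = (10 - (-4)·0.1667 - (-3)·-0.3750) / (8) = 1.1927
  β = (-1 - (-1)·1.2500 - (-2)·-0.3750) / (-6) = 0.0833
  γ = (-3 - (1)·1.2500 - (-4)·0.1667) / (8) = -0.4479
Iteration 3:
  α = (10 - (-4)·0.0833 - (-3)·-0.4479) / (8) = 1.1237
  β = (-1 - (-1)·1.1927 - (-2)·-0.4479) / (-6) = 0.1172
  γ = (-3 - (1)·1.1927 - (-4)·0.0833) / (8) = -0.4824

(1.1237, 0.1172, -0.4824)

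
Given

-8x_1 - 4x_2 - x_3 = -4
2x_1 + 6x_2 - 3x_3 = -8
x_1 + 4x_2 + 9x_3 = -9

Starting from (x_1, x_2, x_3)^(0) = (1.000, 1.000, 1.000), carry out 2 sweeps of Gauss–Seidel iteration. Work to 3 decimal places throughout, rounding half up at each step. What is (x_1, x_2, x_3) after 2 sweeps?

(0.975, -1.975, -0.231)

Iteration 1:
  x_1 = (-4 - (-4)·1.000 - (-1)·1.000) / (-8) = -0.125
  x_2 = (-8 - (2)·-0.125 - (-3)·1.000) / (6) = -0.792
  x_3 = (-9 - (1)·-0.125 - (4)·-0.792) / (9) = -0.634
Iteration 2:
  x_1 = (-4 - (-4)·-0.792 - (-1)·-0.634) / (-8) = 0.975
  x_2 = (-8 - (2)·0.975 - (-3)·-0.634) / (6) = -1.975
  x_3 = (-9 - (1)·0.975 - (4)·-1.975) / (9) = -0.231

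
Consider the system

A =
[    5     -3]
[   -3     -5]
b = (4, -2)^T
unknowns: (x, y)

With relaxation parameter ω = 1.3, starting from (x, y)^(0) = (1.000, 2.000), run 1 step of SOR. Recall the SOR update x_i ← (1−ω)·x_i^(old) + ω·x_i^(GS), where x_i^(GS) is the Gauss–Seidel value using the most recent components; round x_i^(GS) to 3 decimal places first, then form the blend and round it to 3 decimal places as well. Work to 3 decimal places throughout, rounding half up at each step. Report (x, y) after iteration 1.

(2.300, -1.874)

Iteration 1:
  x: GS value = (4 - (-3)·2.000) / (5) = 2.000;  x ← (1−ω)·1.000 + ω·2.000 = 2.300
  y: GS value = (-2 - (-3)·2.300) / (-5) = -0.980;  y ← (1−ω)·2.000 + ω·-0.980 = -1.874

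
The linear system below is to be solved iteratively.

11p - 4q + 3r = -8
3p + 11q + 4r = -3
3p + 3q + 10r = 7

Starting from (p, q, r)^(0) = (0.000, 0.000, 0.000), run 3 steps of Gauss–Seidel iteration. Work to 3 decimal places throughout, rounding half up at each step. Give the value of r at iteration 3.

1.154

Iteration 1:
  p = (-8 - (-4)·0.000 - (3)·0.000) / (11) = -0.727
  q = (-3 - (3)·-0.727 - (4)·0.000) / (11) = -0.074
  r = (7 - (3)·-0.727 - (3)·-0.074) / (10) = 0.940
Iteration 2:
  p = (-8 - (-4)·-0.074 - (3)·0.940) / (11) = -1.011
  q = (-3 - (3)·-1.011 - (4)·0.940) / (11) = -0.339
  r = (7 - (3)·-1.011 - (3)·-0.339) / (10) = 1.105
Iteration 3:
  p = (-8 - (-4)·-0.339 - (3)·1.105) / (11) = -1.152
  q = (-3 - (3)·-1.152 - (4)·1.105) / (11) = -0.360
  r = (7 - (3)·-1.152 - (3)·-0.360) / (10) = 1.154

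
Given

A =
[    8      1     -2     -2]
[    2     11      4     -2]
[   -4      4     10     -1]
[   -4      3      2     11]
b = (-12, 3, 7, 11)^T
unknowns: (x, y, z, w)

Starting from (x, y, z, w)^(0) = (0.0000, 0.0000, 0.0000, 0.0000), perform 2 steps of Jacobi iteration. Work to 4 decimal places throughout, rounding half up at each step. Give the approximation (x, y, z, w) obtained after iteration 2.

Iteration 1:
  x = (-12 - (1)·0.0000 - (-2)·0.0000 - (-2)·0.0000) / (8) = -1.5000
  y = (3 - (2)·0.0000 - (4)·0.0000 - (-2)·0.0000) / (11) = 0.2727
  z = (7 - (-4)·0.0000 - (4)·0.0000 - (-1)·0.0000) / (10) = 0.7000
  w = (11 - (-4)·0.0000 - (3)·0.0000 - (2)·0.0000) / (11) = 1.0000
Iteration 2:
  x = (-12 - (1)·0.2727 - (-2)·0.7000 - (-2)·1.0000) / (8) = -1.1091
  y = (3 - (2)·-1.5000 - (4)·0.7000 - (-2)·1.0000) / (11) = 0.4727
  z = (7 - (-4)·-1.5000 - (4)·0.2727 - (-1)·1.0000) / (10) = 0.0909
  w = (11 - (-4)·-1.5000 - (3)·0.2727 - (2)·0.7000) / (11) = 0.2529

(-1.1091, 0.4727, 0.0909, 0.2529)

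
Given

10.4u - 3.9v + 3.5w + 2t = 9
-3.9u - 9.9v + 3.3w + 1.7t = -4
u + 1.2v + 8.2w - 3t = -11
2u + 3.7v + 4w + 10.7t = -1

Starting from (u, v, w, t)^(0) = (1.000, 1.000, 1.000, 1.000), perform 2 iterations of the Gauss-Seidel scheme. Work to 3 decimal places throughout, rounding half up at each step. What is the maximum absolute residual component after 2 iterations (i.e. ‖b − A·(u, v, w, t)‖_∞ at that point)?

Iteration 1:
  u = (9 - (-3.9)·1.000 - (3.5)·1.000 - (2)·1.000) / (10.4) = 0.712
  v = (-4 - (-3.9)·0.712 - (3.3)·1.000 - (1.7)·1.000) / (-9.9) = 0.629
  w = (-11 - (1)·0.712 - (1.2)·0.629 - (-3)·1.000) / (8.2) = -1.154
  t = (-1 - (2)·0.712 - (3.7)·0.629 - (4)·-1.154) / (10.7) = -0.013
Iteration 2:
  u = (9 - (-3.9)·0.629 - (3.5)·-1.154 - (2)·-0.013) / (10.4) = 1.492
  v = (-4 - (-3.9)·1.492 - (3.3)·-1.154 - (1.7)·-0.013) / (-9.9) = -0.571
  w = (-11 - (1)·1.492 - (1.2)·-0.571 - (-3)·-0.013) / (8.2) = -1.445
  t = (-1 - (2)·1.492 - (3.7)·-0.571 - (4)·-1.445) / (10.7) = 0.365
Residual b − A·x = (-4.416, 0.314, 1.137, 0.003); ∞-norm = 4.416

4.416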